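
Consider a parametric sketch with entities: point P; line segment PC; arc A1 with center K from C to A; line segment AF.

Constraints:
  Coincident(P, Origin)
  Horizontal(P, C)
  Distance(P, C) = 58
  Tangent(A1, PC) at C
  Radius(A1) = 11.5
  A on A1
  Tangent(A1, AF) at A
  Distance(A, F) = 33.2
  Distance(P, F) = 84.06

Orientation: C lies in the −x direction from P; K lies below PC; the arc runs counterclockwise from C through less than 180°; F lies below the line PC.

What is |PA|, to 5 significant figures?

70.296

P is at the origin; P and C share the same y with |PC| = 58.0 and C on the −x side, so C = (-58.000, 0.0000). A1 meets PC tangentially, so KC is at right angles to PC, so K = C + (0, -11.5) = (-58.000, -11.500). Since KA ⟂ AF (tangency), |KF| = √(11.5² + 33.2²) = 35.135 regardless of where A sits on A1. So F lies on both circle(P, 84.06) and circle(K, 35.135); the below-PC intersection is F = (-71.719, -43.846). A is the foot of the tangent from F: A = (-69.474, -10.722).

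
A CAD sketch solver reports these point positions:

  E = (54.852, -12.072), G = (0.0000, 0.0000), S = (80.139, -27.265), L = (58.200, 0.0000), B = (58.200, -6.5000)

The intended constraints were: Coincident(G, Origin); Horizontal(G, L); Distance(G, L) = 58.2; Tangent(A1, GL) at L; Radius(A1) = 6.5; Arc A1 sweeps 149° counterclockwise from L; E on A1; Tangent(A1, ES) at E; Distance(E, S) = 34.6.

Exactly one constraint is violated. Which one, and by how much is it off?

Distance(E, S) = 34.6 — off by 5.10.

G = (0.00, 0.00) ✓; G.y = 0.00, L.y = 0.00 ✓; |GL| = 58.20 ✓; ∠(BL, LG) = 90.00° ✓; |BL| = 6.500 ✓; bearing(B→E) − bearing(B→L) = 149.0° ✓; |BE| = 6.500 ✓; ∠(BE, ES) = 90.00° ✓; |ES| = 29.50 ✗.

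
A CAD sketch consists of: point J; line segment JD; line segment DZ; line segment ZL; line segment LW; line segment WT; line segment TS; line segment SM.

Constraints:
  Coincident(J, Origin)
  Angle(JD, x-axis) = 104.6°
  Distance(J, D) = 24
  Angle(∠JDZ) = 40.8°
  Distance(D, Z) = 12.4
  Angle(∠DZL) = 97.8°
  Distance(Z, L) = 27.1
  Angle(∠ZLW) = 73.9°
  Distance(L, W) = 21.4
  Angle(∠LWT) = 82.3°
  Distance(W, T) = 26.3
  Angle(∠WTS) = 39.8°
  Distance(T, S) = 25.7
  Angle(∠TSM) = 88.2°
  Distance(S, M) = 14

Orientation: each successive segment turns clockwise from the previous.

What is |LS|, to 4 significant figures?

6.018

∠LWT = 82.3° gives WT at 39.40° from the x-axis; with |WT| = 26.3, T = (-3.415, 23.26). ∠WTS = 39.8° gives TS at -100.8° from the x-axis; with |TS| = 25.7, S = (-8.231, -1.989). Then |LS| = |S − L| = 6.018.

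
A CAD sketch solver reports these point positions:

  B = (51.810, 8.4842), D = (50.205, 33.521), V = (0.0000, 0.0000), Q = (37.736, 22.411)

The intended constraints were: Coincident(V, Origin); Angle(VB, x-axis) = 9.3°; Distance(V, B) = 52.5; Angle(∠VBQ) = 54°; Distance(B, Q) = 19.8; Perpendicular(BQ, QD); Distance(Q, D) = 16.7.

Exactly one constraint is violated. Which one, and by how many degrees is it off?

Perpendicular(BQ, QD) — off by 3.60°.

V = (0.00, 0.00) ✓; VB at 9.300° ✓; |VB| = 52.50 ✓; ∠VBQ = 54.00° ✓; |BQ| = 19.80 ✓; ∠(BQ, QD) = 93.60° ✗; |QD| = 16.70 ✓.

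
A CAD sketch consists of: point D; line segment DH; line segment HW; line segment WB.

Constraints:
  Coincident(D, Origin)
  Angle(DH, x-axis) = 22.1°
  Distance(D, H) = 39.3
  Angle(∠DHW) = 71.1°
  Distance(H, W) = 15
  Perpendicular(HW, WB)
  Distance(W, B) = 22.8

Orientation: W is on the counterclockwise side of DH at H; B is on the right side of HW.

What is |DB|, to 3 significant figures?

60.0

D is at the origin; DH runs at 22.1° with length 39.3, so H = 39.3·(cos 22.1°, sin 22.1°) = (36.4, 14.8). ∠DHW = 71.1°, so HW runs at 22.1° + (180° − 71.1°) = 131° from the x-axis; with |HW| = 15.0, W = H + 15.0·(cos 131°, sin 131°) = (26.6, 26.1). HW is perpendicular to WB; with |WB| = 22.8 on the right of HW, B = W + 22.8·(0.755, 0.656) = (43.8, 41.1). Then |DB| = |B − D| = 60.0.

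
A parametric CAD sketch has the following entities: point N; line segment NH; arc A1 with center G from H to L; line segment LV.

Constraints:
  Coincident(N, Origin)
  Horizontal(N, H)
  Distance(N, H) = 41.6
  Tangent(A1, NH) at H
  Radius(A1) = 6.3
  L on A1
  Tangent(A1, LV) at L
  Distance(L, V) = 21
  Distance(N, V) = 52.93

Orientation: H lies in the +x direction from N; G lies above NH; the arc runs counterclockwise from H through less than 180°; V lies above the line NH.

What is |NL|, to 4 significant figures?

48.37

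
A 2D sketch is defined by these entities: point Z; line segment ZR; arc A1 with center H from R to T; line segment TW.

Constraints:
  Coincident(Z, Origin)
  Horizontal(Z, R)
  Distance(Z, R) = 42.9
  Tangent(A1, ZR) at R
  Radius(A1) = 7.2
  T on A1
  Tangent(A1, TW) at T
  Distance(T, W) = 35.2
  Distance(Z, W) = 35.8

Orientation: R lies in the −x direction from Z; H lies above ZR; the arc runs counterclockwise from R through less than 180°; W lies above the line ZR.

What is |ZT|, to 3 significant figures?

37.2

Checks: ∠(HR, RZ) = 90.00° ✓; |HT| = 7.200 ✓; ∠(HT, TW) = 90.00° ✓; |TW| = 35.20 ✓; |ZW| = 35.80 ✓.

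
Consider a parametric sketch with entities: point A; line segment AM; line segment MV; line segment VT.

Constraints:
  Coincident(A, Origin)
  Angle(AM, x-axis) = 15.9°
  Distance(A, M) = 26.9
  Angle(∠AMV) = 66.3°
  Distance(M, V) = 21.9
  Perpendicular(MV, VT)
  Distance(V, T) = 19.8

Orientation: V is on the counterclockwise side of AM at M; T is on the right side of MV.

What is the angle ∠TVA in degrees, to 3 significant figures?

156°

∠AMV = 66.3°, so MV runs at 15.9° + (180° − 66.3°) = 130° from the x-axis; with |MV| = 21.9, V = M + 21.9·(cos 130°, sin 130°) = (11.9, 24.2). MV is perpendicular to VT; with |VT| = 19.8 on the right of MV, T = V + 19.8·(0.771, 0.637) = (27.2, 36.9). Then cos ∠TVA = VT·VA / (|VT||VA|), giving 156°.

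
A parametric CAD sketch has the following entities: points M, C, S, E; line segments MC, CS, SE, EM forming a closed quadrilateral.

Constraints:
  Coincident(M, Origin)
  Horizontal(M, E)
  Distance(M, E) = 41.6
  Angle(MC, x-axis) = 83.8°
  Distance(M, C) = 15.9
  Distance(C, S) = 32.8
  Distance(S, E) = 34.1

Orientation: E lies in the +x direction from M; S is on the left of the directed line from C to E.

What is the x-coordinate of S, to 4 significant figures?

30.17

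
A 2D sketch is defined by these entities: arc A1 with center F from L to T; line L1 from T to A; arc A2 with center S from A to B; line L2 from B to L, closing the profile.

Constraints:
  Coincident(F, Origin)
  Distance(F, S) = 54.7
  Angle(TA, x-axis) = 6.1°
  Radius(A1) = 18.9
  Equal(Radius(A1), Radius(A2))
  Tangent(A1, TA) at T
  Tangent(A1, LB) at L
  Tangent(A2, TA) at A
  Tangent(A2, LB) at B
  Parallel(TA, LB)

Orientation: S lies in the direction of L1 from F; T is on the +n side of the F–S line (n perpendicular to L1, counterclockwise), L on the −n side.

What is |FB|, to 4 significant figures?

57.87

The slot axis is L1's direction at 6.1°, so u = (cos 6.1°, sin 6.1°) = (0.9943, 0.1063) and n = (−sin 6.1°, cos 6.1°) = (-0.1063, 0.9943). F is at the origin and S lies 54.7 along u from F, so S = 54.7·u = (54.39, 5.813). Tangency of A1 to both parallel lines with radius 18.9 puts T and L at F ± 18.9·n: T = (-2.008, 18.79), L = (2.008, -18.79). Equal radii place A and B the same way about S: A = S + 18.9·n = (52.38, 24.61), B = S − 18.9·n = (56.40, -12.98). Then |FB| = |B − F| = 57.87.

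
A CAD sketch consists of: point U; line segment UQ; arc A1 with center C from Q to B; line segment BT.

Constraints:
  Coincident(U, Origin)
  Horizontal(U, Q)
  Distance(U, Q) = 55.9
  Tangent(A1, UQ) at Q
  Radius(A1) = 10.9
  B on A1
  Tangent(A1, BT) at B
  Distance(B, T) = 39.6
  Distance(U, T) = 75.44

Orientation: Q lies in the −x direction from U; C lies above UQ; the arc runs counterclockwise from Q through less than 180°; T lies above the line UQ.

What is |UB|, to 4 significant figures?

47.27

U is at the origin; UQ is horizontal with |UQ| = 55.9 and Q on the −x side, so Q = (-55.90, 0.000). A1 meets UQ tangentially, so CQ is at right angles to UQ, so C = Q + (0, 10.9) = (-55.90, 10.90). Since CB ⟂ BT (tangency), |CT| = √(10.9² + 39.6²) = 41.07 regardless of where B sits on A1. So T lies on both circle(U, 75.44) and circle(C, 41.07); the above-UQ intersection is T = (-54.70, 51.96). B is the foot of the tangent from T: B = (-45.31, 13.48).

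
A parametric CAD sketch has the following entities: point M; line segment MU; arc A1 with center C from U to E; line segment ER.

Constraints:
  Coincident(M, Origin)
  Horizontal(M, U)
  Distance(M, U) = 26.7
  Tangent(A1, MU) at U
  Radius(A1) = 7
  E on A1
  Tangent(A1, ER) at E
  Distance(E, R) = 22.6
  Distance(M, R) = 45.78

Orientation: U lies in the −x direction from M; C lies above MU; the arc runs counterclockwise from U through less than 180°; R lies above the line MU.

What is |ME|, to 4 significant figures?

24.11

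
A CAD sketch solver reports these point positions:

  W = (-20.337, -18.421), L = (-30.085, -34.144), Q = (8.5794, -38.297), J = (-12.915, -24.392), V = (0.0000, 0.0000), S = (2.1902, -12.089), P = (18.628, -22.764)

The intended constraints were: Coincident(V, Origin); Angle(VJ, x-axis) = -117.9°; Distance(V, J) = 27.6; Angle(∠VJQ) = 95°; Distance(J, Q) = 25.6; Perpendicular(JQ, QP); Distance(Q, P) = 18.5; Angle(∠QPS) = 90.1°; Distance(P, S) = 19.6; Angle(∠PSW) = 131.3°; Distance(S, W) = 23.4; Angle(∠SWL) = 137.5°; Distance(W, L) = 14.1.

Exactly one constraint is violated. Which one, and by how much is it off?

Distance(W, L) = 14.1 — off by 4.40.

V = (0.00, 0.00) ✓; VJ at -117.9° ✓; |VJ| = 27.60 ✓; ∠VJQ = 95.00° ✓; |JQ| = 25.60 ✓; ∠(JQ, QP) = 90.00° ✓; |QP| = 18.50 ✓; ∠QPS = 90.10° ✓; |PS| = 19.60 ✓; ∠PSW = 131.3° ✓; |SW| = 23.40 ✓; ∠SWL = 137.5° ✓; |WL| = 18.50 ✗.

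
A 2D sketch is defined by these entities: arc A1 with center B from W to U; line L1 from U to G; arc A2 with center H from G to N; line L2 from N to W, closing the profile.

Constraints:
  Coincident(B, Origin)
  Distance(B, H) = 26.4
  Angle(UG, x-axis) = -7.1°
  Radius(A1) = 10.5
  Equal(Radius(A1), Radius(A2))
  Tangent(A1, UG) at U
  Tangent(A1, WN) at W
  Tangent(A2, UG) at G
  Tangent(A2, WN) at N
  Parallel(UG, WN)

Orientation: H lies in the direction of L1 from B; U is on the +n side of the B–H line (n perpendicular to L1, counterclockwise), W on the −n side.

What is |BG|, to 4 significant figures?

28.41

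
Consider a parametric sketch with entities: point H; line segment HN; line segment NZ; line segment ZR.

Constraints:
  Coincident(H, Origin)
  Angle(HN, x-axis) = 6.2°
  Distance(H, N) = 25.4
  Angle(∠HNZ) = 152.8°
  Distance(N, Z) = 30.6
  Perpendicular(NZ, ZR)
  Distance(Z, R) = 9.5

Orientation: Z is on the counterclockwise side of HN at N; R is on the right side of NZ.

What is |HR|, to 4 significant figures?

57.23

H is at the origin; HN runs at 6.2° with length 25.4, so N = 25.4·(cos 6.2°, sin 6.2°) = (25.25, 2.743). ∠HNZ = 152.8°, so NZ runs at 6.2° + (180° − 152.8°) = 33.40° from the x-axis; with |NZ| = 30.6, Z = N + 30.6·(cos 33.40°, sin 33.40°) = (50.80, 19.59). NZ ⟂ ZR; with |ZR| = 9.5 on the right of NZ, R = Z + 9.5·(0.5505, -0.8348) = (56.03, 11.66). Then |HR| = |R − H| = 57.23.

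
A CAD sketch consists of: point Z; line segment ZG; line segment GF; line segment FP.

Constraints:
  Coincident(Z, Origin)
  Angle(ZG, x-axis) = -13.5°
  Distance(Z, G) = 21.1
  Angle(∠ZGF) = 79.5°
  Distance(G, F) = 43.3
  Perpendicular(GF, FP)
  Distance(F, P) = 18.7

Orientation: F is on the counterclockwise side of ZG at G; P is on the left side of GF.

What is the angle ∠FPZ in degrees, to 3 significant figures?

93.0°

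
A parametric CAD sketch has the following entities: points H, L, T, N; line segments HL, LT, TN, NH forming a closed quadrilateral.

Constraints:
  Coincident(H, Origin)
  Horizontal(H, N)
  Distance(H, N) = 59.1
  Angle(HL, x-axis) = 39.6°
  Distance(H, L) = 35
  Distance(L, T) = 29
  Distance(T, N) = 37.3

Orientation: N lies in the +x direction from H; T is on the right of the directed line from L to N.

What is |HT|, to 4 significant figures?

23.22

H is at the origin; HN is horizontal with |HN| = 59.1 and N in +x, so N = (59.1, 0). HL runs at 39.6° with |HL| = 35.0, so L = (26.97, 22.31). T is determined by |LT| = 29.0 and |TN| = 37.3 together: it lies at the intersection of circle(L, 29.0) and circle(N, 37.3). With |LN| = 39.12, the foot of the radical line on LN is 12.53 from L and the perpendicular offset is √(29.0² − 12.53²) = 26.16. Taking the right-of-LN solution: T = (22.34, -6.318).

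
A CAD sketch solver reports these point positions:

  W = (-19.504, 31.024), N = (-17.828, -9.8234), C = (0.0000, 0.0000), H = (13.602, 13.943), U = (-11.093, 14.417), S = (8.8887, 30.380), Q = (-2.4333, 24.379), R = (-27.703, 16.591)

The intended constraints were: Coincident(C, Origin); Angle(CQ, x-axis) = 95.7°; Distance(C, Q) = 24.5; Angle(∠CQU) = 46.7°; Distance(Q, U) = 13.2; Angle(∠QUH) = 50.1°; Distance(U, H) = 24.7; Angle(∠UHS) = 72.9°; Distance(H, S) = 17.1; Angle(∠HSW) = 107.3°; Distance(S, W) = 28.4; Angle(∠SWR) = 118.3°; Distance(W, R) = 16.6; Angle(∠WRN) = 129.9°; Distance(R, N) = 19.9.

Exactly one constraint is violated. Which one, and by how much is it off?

Distance(R, N) = 19.9 — off by 8.30.

C = (0.00, 0.00) ✓; CQ at 95.70° ✓; |CQ| = 24.50 ✓; ∠CQU = 46.70° ✓; |QU| = 13.20 ✓; ∠QUH = 50.10° ✓; |UH| = 24.70 ✓; ∠UHS = 72.90° ✓; |HS| = 17.10 ✓; ∠HSW = 107.3° ✓; |SW| = 28.40 ✓; ∠SWR = 118.3° ✓; |WR| = 16.60 ✓; ∠WRN = 129.9° ✓; |RN| = 28.20 ✗.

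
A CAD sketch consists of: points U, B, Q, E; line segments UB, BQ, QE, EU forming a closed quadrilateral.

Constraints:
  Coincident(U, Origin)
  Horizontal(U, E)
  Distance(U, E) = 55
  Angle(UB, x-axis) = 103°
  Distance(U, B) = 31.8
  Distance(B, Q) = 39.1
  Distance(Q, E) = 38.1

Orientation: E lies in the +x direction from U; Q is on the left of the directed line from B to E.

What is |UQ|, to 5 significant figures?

44.047

U is at the origin; U and E share the same y with |UE| = 55.0 and E in +x, so E = (55.0, 0). UB runs at 103.0° with |UB| = 31.8, so B = (-7.1534, 30.985). Q is determined by |BQ| = 39.1 and |QE| = 38.1 together: it lies at the intersection of circle(B, 39.1) and circle(E, 38.1). With |BE| = 69.449, the foot of the radical line on BE is 35.280 from B and the perpendicular offset is √(39.1² − 35.280²) = 16.856. Taking the left-of-BE solution: Q = (31.941, 30.330).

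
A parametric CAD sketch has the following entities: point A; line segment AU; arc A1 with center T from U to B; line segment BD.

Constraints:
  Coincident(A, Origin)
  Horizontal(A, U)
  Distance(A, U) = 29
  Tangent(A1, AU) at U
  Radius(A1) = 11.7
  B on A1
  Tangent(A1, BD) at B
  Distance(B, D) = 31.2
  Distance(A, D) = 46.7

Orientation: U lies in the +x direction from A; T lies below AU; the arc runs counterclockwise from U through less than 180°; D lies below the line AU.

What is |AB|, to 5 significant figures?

21.017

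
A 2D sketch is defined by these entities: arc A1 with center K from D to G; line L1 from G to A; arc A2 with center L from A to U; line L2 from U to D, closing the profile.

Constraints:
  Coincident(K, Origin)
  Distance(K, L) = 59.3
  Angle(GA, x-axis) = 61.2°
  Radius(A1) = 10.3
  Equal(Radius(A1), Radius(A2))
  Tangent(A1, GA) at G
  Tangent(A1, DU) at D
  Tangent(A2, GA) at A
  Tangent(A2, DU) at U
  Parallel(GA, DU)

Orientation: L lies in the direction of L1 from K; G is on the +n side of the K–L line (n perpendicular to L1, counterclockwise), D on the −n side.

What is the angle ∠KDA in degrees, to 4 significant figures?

70.84°

Tangency of A1 to both parallel lines with radius 10.3 puts G and D at K ± 10.3·n: G = (-9.026, 4.962), D = (9.026, -4.962). Equal radii place A and U the same way about L: A = L + 10.3·n = (19.54, 56.93), U = L − 10.3·n = (37.59, 47.00). Then cos ∠KDA = DK·DA / (|DK||DA|), giving 70.84°.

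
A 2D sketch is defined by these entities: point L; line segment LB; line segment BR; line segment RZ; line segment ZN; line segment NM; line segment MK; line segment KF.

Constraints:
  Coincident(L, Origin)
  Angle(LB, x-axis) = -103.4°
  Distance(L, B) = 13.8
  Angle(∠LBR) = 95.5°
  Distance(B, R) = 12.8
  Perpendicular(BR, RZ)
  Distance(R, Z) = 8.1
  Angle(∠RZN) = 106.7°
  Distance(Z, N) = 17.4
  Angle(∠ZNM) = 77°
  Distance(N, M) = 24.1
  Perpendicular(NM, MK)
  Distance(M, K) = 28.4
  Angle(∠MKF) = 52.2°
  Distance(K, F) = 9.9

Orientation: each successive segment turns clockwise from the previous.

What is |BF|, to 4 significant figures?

17.96

L is at the origin; LB runs at -103.4° with length 13.8, so B = (-3.198, -13.42). ∠LBR = 95.5° gives BR at 172.1° from the x-axis; with |BR| = 12.8, R = (-15.88, -11.67). The perpendicularity gives RZ at right angles to BR, so RZ runs at 82.10°; with |RZ| = 8.1, Z = (-14.76, -3.642). ∠RZN = 106.7° gives ZN at 8.800° from the x-axis; with |ZN| = 17.4, N = (2.432, -0.9799). ∠ZNM = 77.0° gives NM at -94.20° from the x-axis; with |NM| = 24.1, M = (0.6668, -25.02). NM is perpendicular to MK, so MK runs at 175.8°; with |MK| = 28.4, K = (-27.66, -22.94). ∠MKF = 52.2° gives KF at 48.00° from the x-axis; with |KF| = 9.9, F = (-21.03, -15.58). Then |BF| = |F − B| = 17.96.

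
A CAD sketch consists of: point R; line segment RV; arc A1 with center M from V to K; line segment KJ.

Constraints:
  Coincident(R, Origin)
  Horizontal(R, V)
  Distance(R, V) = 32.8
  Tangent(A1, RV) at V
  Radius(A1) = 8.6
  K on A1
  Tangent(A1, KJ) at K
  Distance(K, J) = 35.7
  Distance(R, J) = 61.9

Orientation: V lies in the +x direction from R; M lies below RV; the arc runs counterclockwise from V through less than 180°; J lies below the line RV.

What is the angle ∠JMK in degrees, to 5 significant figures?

76.456°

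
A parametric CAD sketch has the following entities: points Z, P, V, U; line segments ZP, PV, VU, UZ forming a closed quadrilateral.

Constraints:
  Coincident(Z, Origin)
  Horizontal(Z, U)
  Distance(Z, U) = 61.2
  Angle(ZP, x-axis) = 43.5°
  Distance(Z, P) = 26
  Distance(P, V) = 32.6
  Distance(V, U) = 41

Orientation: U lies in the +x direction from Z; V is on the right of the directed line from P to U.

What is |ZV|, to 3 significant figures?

27.0

Checks: |PV| = 32.60 ✓; |VU| = 41.00 ✓.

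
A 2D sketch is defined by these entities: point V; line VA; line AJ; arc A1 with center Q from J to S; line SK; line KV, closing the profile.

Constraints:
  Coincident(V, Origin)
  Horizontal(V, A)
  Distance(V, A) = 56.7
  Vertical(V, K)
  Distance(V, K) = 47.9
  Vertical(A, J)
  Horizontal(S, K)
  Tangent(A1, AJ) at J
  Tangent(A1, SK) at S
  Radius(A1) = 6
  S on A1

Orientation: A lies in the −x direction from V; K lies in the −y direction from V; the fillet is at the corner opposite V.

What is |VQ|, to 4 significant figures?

65.77

V is at the origin; VA is horizontal with |VA| = 56.7 and A on the −x side, so A = (-56.70, 0.000). V and K share the same x with |VK| = 47.9 and K on the −y side, so K = (0.000, -47.90). The virtual corner opposite V is at (-56.70, -47.90). Tangency of A1 to AJ means the radius QJ is perpendicular to AJ and the tangent condition forces QS to be normal to SK, with radius 6.0, so the center Q sits 6.0 in from both sides at Q = (-50.70, -41.90). Then |VQ| = |Q − V| = 65.77.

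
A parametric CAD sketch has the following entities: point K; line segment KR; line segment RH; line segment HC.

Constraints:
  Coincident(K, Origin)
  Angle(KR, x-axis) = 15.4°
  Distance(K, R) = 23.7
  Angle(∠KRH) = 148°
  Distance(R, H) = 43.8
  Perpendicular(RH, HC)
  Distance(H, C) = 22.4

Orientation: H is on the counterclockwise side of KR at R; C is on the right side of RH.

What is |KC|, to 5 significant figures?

72.837

K is at the origin; KR runs at 15.4° with length 23.7, so R = 23.7·(cos 15.4°, sin 15.4°) = (22.849, 6.2937). ∠KRH = 148.0°, so RH runs at 15.4° + (180° − 148.0°) = 47.400° from the x-axis; with |RH| = 43.8, H = R + 43.8·(cos 47.400°, sin 47.400°) = (52.496, 38.535). RH is perpendicular to HC; with |HC| = 22.4 on the right of RH, C = H + 22.4·(0.73610, -0.67688) = (68.985, 23.373). Then |KC| = |C − K| = 72.837.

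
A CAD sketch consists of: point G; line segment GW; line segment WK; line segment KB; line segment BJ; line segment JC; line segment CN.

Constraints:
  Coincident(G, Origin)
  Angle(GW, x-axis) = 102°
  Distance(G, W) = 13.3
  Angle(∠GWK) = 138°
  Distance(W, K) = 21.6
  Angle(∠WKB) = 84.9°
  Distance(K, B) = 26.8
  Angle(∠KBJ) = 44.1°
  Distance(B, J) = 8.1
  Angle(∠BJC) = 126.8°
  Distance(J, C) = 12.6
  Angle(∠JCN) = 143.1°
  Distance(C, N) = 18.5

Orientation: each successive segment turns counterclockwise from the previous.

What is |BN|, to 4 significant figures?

32.58

G is at the origin; GW runs at 102.0° with length 13.3, so W = (-2.765, 13.01). ∠GWK = 138.0° gives WK at 144.0° from the x-axis; with |WK| = 21.6, K = (-20.24, 25.71). ∠WKB = 84.9° gives KB at -120.9° from the x-axis; with |KB| = 26.8, B = (-34.00, 2.709). ∠KBJ = 44.1° gives BJ at 15.00° from the x-axis; with |BJ| = 8.1, J = (-26.18, 4.806). ∠BJC = 126.8° gives JC at 68.20° from the x-axis; with |JC| = 12.6, C = (-21.50, 16.50). ∠JCN = 143.1° gives CN at 105.1° from the x-axis; with |CN| = 18.5, N = (-26.32, 34.37). Then |BN| = |N − B| = 32.58.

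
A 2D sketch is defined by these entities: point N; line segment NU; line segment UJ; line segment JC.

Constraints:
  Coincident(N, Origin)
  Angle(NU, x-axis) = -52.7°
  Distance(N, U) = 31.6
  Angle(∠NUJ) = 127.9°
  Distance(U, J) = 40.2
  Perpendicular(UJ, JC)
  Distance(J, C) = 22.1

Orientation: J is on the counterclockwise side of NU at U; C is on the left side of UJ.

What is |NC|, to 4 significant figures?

59.68

N is at the origin; NU runs at -52.7° with length 31.6, so U = 31.6·(cos -52.7°, sin -52.7°) = (19.15, -25.14). ∠NUJ = 127.9°, so UJ runs at -52.7° + (180° − 127.9°) = -0.6000° from the x-axis; with |UJ| = 40.2, J = U + 40.2·(cos -0.6000°, sin -0.6000°) = (59.35, -25.56). UJ ⟂ JC; with |JC| = 22.1 on the left of UJ, C = J + 22.1·(0.01047, 0.9999) = (59.58, -3.459). Then |NC| = |C − N| = 59.68.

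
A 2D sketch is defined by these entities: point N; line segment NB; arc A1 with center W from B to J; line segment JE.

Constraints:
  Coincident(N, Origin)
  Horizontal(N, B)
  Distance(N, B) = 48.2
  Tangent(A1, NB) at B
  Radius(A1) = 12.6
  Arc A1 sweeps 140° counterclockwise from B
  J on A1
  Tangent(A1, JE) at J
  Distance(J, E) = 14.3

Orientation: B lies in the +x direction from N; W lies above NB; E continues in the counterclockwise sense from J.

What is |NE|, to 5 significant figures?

55.180

N is at the origin; NB is horizontal with |NB| = 48.2 and B on the +x side, so B = (48.200, 0.0000). The tangent condition forces WB to be normal to NB, so W = B + (0, 12.6) = (48.200, 12.600). On A1, B sits at bearing -90° from W; a 140° counterclockwise sweep puts J at bearing 50°, so J = W + 12.6·(cos 50°, sin 50°) = (56.299, 22.252). Tangency of A1 to JE means the radius WJ is perpendicular to JE, so JE runs along (−sin 50°, cos 50°); with |JE| = 14.3, E = (45.345, 31.444). Then |NE| = |E − N| = 55.180.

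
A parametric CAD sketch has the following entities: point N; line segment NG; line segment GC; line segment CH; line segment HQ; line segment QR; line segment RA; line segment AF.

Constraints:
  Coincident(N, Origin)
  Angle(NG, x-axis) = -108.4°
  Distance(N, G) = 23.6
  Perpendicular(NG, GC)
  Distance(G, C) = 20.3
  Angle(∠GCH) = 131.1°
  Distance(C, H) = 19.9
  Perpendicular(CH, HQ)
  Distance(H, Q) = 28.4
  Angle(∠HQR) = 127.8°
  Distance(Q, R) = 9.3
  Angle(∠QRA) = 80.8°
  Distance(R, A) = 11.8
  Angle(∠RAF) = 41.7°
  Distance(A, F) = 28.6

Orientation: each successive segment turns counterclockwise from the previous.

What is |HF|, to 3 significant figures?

36.2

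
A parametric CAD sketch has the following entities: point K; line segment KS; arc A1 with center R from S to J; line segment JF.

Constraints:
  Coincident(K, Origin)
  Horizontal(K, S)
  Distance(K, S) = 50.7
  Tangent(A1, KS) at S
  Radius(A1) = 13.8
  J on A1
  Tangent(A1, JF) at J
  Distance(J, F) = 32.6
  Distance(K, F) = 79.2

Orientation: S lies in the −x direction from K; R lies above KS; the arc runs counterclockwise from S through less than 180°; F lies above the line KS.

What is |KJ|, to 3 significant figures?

47.3

K is at the origin; K and S share the same y with |KS| = 50.7 and S on the −x side, so S = (-50.7, 0.00). A1 meets KS tangentially, so RS is at right angles to KS, so R = S + (0, 13.8) = (-50.7, 13.8). Since RJ ⟂ JF (tangency), |RF| = √(13.8² + 32.6²) = 35.4 regardless of where J sits on A1. So F lies on both circle(K, 79.2) and circle(R, 35.4); the above-KS intersection is F = (-64.0, 46.6). J is the foot of the tangent from F: J = (-41.0, 23.6).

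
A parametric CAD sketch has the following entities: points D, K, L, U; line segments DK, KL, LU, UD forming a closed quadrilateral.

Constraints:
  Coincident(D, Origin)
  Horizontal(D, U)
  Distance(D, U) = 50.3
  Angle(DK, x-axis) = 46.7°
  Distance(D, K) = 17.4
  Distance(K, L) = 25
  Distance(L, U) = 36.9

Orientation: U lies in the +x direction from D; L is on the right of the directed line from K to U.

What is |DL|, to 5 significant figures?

19.608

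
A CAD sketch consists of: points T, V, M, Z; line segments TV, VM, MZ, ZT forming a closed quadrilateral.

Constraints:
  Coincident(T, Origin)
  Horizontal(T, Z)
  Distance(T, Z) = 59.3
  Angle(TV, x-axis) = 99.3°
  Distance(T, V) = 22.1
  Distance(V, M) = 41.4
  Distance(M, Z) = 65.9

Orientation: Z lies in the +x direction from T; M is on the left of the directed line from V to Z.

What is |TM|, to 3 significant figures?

58.6

T is at the origin; TZ is horizontal with |TZ| = 59.3 and Z in +x, so Z = (59.3, 0). TV runs at 99.3° with |TV| = 22.1, so V = (-3.57, 21.8). M is determined by |VM| = 41.4 and |MZ| = 65.9 together: it lies at the intersection of circle(V, 41.4) and circle(Z, 65.9). With |VZ| = 66.5, the foot of the radical line on VZ is 13.5 from V and the perpendicular offset is √(41.4² − 13.5²) = 39.1. Taking the left-of-VZ solution: M = (22.0, 54.3).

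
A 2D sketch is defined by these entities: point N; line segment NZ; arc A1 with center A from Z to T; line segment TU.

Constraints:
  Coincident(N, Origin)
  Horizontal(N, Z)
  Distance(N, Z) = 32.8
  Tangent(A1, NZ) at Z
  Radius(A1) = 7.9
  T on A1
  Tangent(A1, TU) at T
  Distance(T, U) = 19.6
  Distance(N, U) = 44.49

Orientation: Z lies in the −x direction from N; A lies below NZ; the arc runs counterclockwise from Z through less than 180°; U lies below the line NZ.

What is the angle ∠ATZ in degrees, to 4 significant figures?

35.28°

N is at the origin; N and Z share the same y with |NZ| = 32.8 and Z on the −x side, so Z = (-32.80, 0.000). Tangency of A1 to NZ means the radius AZ is perpendicular to NZ, so A = Z + (0, -7.9) = (-32.80, -7.900). Since AT ⟂ TU (tangency), |AU| = √(7.9² + 19.6²) = 21.13 regardless of where T sits on A1. So U lies on both circle(N, 44.49) and circle(A, 21.13); the below-NZ intersection is U = (-33.73, -29.01). T is the foot of the tangent from U: T = (-40.25, -10.53).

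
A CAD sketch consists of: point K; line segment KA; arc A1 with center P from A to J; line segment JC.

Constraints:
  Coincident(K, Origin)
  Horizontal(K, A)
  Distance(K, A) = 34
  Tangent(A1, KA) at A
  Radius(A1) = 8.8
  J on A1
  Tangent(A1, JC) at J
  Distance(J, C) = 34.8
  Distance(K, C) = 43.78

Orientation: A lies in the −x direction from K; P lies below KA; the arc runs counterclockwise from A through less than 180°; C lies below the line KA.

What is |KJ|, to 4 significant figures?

43.08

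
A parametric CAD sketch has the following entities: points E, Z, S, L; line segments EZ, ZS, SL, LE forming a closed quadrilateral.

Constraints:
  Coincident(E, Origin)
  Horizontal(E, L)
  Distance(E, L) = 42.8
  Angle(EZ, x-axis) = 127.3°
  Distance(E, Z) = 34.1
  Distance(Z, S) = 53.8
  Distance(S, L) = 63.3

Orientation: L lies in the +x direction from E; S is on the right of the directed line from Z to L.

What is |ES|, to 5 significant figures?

30.199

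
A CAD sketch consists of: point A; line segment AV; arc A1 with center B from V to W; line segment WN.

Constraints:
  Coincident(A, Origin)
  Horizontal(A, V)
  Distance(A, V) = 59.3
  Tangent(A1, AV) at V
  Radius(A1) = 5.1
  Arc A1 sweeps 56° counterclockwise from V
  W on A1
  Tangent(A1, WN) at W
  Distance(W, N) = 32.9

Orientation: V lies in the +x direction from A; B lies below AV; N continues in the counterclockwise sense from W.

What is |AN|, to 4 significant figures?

47.08

On A1, V sits at bearing 90° from B; a 56° counterclockwise sweep puts W at bearing 146°, so W = B + 5.1·(cos 146°, sin 146°) = (55.07, -2.248). The tangent condition forces BW to be normal to WN, so WN runs along (−sin 146°, cos 146°); with |WN| = 32.9, N = (36.67, -29.52). Then |AN| = |N − A| = 47.08.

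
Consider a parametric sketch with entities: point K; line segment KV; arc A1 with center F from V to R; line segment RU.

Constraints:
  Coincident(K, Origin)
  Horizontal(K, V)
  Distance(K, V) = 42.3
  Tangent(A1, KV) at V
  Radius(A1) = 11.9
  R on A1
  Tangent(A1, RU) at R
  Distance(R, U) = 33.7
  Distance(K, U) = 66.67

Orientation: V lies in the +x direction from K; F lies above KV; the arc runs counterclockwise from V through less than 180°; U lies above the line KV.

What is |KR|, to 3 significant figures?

55.8

K is at the origin; K and V share the same y with |KV| = 42.3 and V on the +x side, so V = (42.3, 0.00). Since A1 is tangent to KV there, FV ⟂ KV, so F = V + (0, 11.9) = (42.3, 11.9). Since FR ⟂ RU (tangency), |FU| = √(11.9² + 33.7²) = 35.7 regardless of where R sits on A1. So U lies on both circle(K, 66.67) and circle(F, 35.7); the above-KV intersection is U = (46.9, 47.3). R is the foot of the tangent from U: R = (53.9, 14.4).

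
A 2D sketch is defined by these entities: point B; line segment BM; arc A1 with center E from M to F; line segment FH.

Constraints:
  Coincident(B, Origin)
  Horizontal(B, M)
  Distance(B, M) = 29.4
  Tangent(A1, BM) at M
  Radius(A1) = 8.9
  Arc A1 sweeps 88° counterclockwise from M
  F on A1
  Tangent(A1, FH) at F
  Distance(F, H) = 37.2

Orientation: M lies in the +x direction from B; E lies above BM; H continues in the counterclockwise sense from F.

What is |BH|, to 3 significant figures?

60.5

B is at the origin; BM is horizontal with |BM| = 29.4 and M on the +x side, so M = (29.4, 0.00). A1 meets BM tangentially, so EM is at right angles to BM, so E = M + (0, 8.9) = (29.4, 8.90). On A1, M sits at bearing -90° from E; an 88° counterclockwise sweep puts F at bearing -2°, so F = E + 8.9·(cos -2°, sin -2°) = (38.3, 8.59). The tangent condition forces EF to be normal to FH, so FH runs along (−sin -2°, cos -2°); with |FH| = 37.2, H = (39.6, 45.8). Then |BH| = |H − B| = 60.5.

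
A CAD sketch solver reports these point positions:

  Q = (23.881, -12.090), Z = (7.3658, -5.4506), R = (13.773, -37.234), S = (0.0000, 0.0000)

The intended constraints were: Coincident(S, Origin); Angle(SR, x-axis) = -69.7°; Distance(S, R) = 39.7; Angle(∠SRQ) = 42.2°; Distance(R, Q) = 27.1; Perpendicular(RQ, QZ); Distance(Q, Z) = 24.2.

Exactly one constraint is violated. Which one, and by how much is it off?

Distance(Q, Z) = 24.2 — off by 6.40.

S = (0.00, 0.00) ✓; SR at -69.70° ✓; |SR| = 39.70 ✓; ∠SRQ = 42.20° ✓; |RQ| = 27.10 ✓; ∠(RQ, QZ) = 90.00° ✓; |QZ| = 17.80 ✗.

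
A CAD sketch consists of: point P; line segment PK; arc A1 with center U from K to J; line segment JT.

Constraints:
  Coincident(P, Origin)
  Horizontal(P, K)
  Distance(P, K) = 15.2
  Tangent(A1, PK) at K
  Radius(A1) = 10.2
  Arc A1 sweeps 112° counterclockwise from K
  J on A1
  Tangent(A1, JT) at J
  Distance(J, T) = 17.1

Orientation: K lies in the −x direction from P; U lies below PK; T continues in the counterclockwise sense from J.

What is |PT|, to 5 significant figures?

35.010

P is at the origin; PK is horizontal with |PK| = 15.2 and K on the −x side, so K = (-15.200, 0.0000). A1 meets PK tangentially, so UK is at right angles to PK, so U = K + (0, -10.2) = (-15.200, -10.200). On A1, K sits at bearing 90° from U; a 112° counterclockwise sweep puts J at bearing 202°, so J = U + 10.2·(cos 202°, sin 202°) = (-24.657, -14.021). The tangent condition forces UJ to be normal to JT, so JT runs along (−sin 202°, cos 202°); with |JT| = 17.1, T = (-18.252, -29.876). Then |PT| = |T − P| = 35.010.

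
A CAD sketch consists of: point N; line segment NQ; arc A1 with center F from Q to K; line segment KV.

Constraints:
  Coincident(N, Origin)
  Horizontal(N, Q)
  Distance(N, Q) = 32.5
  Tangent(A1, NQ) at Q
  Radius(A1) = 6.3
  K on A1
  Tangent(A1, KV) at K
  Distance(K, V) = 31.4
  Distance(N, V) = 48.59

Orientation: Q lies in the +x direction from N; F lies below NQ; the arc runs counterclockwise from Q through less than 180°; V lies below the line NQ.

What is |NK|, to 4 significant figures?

27.18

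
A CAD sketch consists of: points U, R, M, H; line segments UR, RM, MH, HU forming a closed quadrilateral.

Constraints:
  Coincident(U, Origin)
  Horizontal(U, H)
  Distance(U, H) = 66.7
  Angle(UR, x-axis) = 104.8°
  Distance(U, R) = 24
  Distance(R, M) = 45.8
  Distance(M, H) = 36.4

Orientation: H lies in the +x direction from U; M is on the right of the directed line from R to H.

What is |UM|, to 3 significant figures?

30.8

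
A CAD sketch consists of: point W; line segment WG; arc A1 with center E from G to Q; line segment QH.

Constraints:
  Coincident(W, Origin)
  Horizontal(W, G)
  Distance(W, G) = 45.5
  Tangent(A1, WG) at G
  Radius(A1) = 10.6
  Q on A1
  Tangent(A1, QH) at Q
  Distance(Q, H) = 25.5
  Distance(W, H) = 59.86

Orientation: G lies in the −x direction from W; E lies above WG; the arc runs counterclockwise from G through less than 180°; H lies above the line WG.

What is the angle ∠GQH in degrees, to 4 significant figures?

123.1°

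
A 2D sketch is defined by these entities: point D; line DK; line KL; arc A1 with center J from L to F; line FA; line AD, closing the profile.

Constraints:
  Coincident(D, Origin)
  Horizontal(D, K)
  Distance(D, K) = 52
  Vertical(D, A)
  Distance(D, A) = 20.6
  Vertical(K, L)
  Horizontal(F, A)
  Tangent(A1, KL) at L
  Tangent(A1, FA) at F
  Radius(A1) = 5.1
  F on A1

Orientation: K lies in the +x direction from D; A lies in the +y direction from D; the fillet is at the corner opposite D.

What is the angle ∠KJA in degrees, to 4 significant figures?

114.4°

D is at the origin; D and K share the same y with |DK| = 52.0 and K on the +x side, so K = (52.00, 0.000). DA is vertical with |DA| = 20.6 and A on the +y side, so A = (0.000, 20.60). The virtual corner opposite D is at (52.00, 20.60). A1 meets KL tangentially, so JL is at right angles to KL and since A1 is tangent to FA there, JF ⟂ FA, with radius 5.1, so the center J sits 5.1 in from both sides at J = (46.90, 15.50). Then cos ∠KJA = JK·JA / (|JK||JA|), giving 114.4°.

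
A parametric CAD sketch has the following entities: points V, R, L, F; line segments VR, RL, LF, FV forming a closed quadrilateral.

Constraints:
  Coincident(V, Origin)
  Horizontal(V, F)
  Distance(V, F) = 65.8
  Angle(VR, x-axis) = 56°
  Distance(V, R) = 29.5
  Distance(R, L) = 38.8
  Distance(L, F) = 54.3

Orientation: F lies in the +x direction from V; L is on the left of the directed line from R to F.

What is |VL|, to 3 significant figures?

67.8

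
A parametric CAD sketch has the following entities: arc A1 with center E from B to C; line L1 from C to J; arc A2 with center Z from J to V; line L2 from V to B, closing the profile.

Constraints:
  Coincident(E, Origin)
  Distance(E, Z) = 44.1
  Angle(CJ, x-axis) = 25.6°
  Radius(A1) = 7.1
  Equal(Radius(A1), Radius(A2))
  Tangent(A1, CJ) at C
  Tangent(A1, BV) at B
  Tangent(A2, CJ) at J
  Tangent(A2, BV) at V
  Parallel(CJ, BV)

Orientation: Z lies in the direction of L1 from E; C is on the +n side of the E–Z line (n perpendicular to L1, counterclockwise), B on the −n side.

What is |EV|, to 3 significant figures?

44.7

The slot axis is L1's direction at 25.6°, so u = (cos 25.6°, sin 25.6°) = (0.902, 0.432) and n = (−sin 25.6°, cos 25.6°) = (-0.432, 0.902). E is at the origin and Z lies 44.1 along u from E, so Z = 44.1·u = (39.8, 19.1). Tangency of A1 to both parallel lines with radius 7.1 puts C and B at E ± 7.1·n: C = (-3.07, 6.40), B = (3.07, -6.40). Equal radii place J and V the same way about Z: J = Z + 7.1·n = (36.7, 25.5), V = Z − 7.1·n = (42.8, 12.7). Then |EV| = |V − E| = 44.7.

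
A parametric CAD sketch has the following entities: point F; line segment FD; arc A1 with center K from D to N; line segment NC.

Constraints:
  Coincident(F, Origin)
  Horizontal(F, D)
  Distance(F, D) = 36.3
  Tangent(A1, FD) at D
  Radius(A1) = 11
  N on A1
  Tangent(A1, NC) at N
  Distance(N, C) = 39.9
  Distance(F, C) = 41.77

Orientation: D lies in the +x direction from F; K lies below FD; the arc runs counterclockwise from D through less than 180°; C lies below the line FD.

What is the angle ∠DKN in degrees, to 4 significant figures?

61.93°

Checks: F = (0.00, 0.00) ✓; |KN| = 11.00 ✓; ∠(KN, NC) = 90.00° ✓; |NC| = 39.90 ✓; |FC| = 41.77 ✓.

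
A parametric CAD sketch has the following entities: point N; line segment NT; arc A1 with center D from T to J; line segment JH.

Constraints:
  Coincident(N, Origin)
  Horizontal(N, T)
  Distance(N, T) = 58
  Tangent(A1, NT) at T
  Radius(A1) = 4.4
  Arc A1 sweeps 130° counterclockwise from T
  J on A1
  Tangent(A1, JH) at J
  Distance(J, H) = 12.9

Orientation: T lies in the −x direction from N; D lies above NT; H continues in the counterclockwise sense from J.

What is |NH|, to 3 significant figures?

65.2

On A1, T sits at bearing -90° from D; a 130° counterclockwise sweep puts J at bearing 40°, so J = D + 4.4·(cos 40°, sin 40°) = (-54.6, 7.23). The tangent condition forces DJ to be normal to JH, so JH runs along (−sin 40°, cos 40°); with |JH| = 12.9, H = (-62.9, 17.1). Then |NH| = |H − N| = 65.2.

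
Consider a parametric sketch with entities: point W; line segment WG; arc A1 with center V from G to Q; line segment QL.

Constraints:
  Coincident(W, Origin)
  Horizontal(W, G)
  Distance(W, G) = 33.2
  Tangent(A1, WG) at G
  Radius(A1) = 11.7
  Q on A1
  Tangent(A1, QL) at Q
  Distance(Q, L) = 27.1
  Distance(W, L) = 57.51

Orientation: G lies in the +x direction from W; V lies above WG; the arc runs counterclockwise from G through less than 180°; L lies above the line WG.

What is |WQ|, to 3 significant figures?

46.7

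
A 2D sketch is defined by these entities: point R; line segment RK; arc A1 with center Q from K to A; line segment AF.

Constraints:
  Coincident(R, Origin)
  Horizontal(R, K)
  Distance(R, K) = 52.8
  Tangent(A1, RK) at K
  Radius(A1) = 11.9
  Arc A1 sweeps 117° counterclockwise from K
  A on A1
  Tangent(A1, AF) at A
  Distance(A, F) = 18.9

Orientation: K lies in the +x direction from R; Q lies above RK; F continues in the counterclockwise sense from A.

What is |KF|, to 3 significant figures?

34.2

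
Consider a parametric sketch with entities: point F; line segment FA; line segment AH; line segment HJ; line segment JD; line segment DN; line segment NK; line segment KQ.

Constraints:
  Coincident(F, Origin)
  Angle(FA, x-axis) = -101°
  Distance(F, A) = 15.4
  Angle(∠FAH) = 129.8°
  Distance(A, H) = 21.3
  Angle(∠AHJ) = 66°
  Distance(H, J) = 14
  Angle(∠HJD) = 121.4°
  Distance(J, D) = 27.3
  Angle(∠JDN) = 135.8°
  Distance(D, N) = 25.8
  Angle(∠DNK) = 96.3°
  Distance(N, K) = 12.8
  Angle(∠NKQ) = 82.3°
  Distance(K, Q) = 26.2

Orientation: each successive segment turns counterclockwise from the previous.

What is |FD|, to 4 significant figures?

4.755

∠AHJ = 66.0° gives HJ at 63.20° from the x-axis; with |HJ| = 14.0, J = (16.84, -19.13). ∠HJD = 121.4° gives JD at 121.8° from the x-axis; with |JD| = 27.3, D = (2.450, 4.075). Then |FD| = |D − F| = 4.755.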